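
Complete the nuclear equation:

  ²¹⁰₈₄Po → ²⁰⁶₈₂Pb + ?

alpha particle

Conserve mass number: 210 = 206 + A, so A = 4.
Conserve atomic number: 84 = 82 + Z, so Z = 2.
A = 4 and Z = 2 is ⁴₂He — an alpha particle.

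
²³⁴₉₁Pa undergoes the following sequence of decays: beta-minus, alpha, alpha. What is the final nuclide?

Start: (A, Z) = (234, 91).
After β⁻: (234, 92).
After α: (230, 90).
After α: (226, 88).
Z = 88 is radium.

Ra-226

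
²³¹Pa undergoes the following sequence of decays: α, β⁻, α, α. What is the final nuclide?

Start: (A, Z) = (231, 91).
After α: (227, 89).
After β⁻: (227, 90).
After α: (223, 88).
After α: (219, 86).
Z = 86 is radon.

Rn-219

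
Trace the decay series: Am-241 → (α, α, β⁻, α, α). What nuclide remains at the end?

Ra-225

Start: (A, Z) = (241, 95).
After α: (237, 93).
After α: (233, 91).
After β⁻: (233, 92).
After α: (229, 90).
After α: (225, 88).
Z = 88 is radium.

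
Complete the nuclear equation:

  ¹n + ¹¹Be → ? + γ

Conserve mass number: 1 + 11 = A + 0, so A = 12.
Conserve atomic number: 0 + 4 = Z + 0, so Z = 4.
Z = 4 is beryllium, so the species is ¹²Be.

Be-12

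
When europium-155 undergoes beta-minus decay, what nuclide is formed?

Beta-minus decay: mass number changes by +0, atomic number by +1.
A: 155 = 155; Z: 63 + 1 = 64.
Z = 64 is gadolinium, so the daughter is gadolinium-155.

Gd-155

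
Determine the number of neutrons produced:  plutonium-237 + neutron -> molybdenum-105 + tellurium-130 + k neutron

Conserve mass number: 238 = 105 + 130 + k, so k = 238 − 235 = 3.
Check atomic number: 94 = 42 + 52 + 0 = 94. ✓

3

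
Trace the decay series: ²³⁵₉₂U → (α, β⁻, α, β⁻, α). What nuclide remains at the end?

Start: (A, Z) = (235, 92).
After α: (231, 90).
After β⁻: (231, 91).
After α: (227, 89).
After β⁻: (227, 90).
After α: (223, 88).
Z = 88 is radium.

Ra-223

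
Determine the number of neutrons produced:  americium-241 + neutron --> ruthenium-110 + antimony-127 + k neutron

Conserve mass number: 242 = 110 + 127 + k, so k = 242 − 237 = 5.
Check atomic number: 95 = 44 + 51 + 0 = 95. ✓

5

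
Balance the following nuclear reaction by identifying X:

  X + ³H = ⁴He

Conserve mass number: A + 3 = 4, so A = 1.
Conserve atomic number: Z + 1 = 2, so Z = 1.
A = 1 and Z = 1 is ¹H — a proton.

proton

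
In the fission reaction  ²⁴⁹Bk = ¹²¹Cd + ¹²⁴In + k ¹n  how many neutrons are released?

Conserve mass number: 249 = 121 + 124 + k, so k = 249 − 245 = 4.
Check atomic number: 97 = 48 + 49 + 0 = 97. ✓

4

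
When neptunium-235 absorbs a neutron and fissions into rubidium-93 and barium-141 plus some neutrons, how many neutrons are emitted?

2

Conserve mass number: 236 = 93 + 141 + k, so k = 236 − 234 = 2.
Check atomic number: 93 = 37 + 56 + 0 = 93. ✓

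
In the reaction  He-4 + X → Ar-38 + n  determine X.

S-35

Conserve mass number: 4 + A = 38 + 1, so A = 35.
Conserve atomic number: 2 + Z = 18 + 0, so Z = 16.
Z = 16 is sulfur, so the species is S-35.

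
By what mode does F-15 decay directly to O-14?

ΔA = 14 − 15 = -1; ΔZ = 8 − 9 = -1.
A drops by 1 and Z drops by 1 — a proton was emitted.

proton emission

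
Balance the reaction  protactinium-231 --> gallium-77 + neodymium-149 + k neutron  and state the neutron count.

Conserve mass number: 231 = 77 + 149 + k, so k = 231 − 226 = 5.
Check atomic number: 91 = 31 + 60 + 0 = 91. ✓

5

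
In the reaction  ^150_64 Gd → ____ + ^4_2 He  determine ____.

Sm-146

Conserve mass number: 150 = A + 4, so A = 146.
Conserve atomic number: 64 = Z + 2, so Z = 62.
Z = 62 is samarium, so the species is ^146_62 Sm.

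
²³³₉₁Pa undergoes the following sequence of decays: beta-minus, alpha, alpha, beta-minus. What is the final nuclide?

Start: (A, Z) = (233, 91).
After β⁻: (233, 92).
After α: (229, 90).
After α: (225, 88).
After β⁻: (225, 89).
Z = 89 is actinium.

Ac-225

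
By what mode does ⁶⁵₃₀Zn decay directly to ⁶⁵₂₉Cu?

ΔA = 65 − 65 = 0; ΔZ = 29 − 30 = -1.
A is unchanged and Z drops by 1 — a proton has become a neutron (β⁺ emission or electron capture).

beta-plus decay or electron capture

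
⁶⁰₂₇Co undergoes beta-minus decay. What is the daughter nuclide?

Beta-minus decay: mass number changes by +0, atomic number by +1.
A: 60 = 60; Z: 27 + 1 = 28.
Z = 28 is nickel, so the daughter is ⁶⁰₂₈Ni.

Ni-60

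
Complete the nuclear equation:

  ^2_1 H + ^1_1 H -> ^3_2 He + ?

gamma ray

Conserve mass number: 2 + 1 = 3 + A, so A = 0.
Conserve atomic number: 1 + 1 = 2 + Z, so Z = 0.
A = 0 and Z = 0 is ^0_0 γ — a gamma ray.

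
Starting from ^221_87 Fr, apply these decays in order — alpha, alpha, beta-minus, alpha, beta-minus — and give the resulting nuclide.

Start: (A, Z) = (221, 87).
After α: (217, 85).
After α: (213, 83).
After β⁻: (213, 84).
After α: (209, 82).
After β⁻: (209, 83).
Z = 83 is bismuth.

Bi-209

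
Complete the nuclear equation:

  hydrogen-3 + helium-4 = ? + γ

Conserve mass number: 3 + 4 = A + 0, so A = 7.
Conserve atomic number: 1 + 2 = Z + 0, so Z = 3.
Z = 3 is lithium, so the species is lithium-7.

Li-7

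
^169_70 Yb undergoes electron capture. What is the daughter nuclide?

Tm-169

Electron capture: mass number changes by +0, atomic number by -1.
A: 169 = 169; Z: 70 − 1 = 69.
Z = 69 is thulium, so the daughter is ^169_69 Tm.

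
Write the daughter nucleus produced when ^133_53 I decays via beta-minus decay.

Xe-133

Beta-minus decay: mass number changes by +0, atomic number by +1.
A: 133 = 133; Z: 53 + 1 = 54.
Z = 54 is xenon, so the daughter is ^133_54 Xe.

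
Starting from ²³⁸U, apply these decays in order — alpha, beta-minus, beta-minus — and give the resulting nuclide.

U-234

Start: (A, Z) = (238, 92).
After α: (234, 90).
After β⁻: (234, 91).
After β⁻: (234, 92).
Z = 92 is uranium.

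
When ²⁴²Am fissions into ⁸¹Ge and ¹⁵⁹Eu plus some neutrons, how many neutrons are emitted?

Conserve mass number: 242 = 81 + 159 + k, so k = 242 − 240 = 2.
Check atomic number: 95 = 32 + 63 + 0 = 95. ✓

2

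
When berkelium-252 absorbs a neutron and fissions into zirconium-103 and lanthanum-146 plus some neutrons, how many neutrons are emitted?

Conserve mass number: 253 = 103 + 146 + k, so k = 253 − 249 = 4.
Check atomic number: 97 = 40 + 57 + 0 = 97. ✓

4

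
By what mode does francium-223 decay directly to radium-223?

beta-minus decay

ΔA = 223 − 223 = 0; ΔZ = 88 − 87 = +1.
A is unchanged and Z rises by 1 — a neutron has become a proton (β⁻ decay).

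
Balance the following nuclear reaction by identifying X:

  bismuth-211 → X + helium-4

Tl-207

Conserve mass number: 211 = A + 4, so A = 207.
Conserve atomic number: 83 = Z + 2, so Z = 81.
Z = 81 is thallium, so the species is thallium-207.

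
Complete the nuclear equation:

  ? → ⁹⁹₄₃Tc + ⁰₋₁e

Conserve mass number: A = 99 + 0, so A = 99.
Conserve atomic number: Z = 43 − 1, so Z = 42.
Z = 42 is molybdenum, so the species is ⁹⁹₄₂Mo.

Mo-99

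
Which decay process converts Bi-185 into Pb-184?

proton emission

ΔA = 184 − 185 = -1; ΔZ = 82 − 83 = -1.
A drops by 1 and Z drops by 1 — a proton was emitted.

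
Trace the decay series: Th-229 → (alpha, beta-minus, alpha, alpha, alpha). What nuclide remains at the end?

Bi-213

Start: (A, Z) = (229, 90).
After α: (225, 88).
After β⁻: (225, 89).
After α: (221, 87).
After α: (217, 85).
After α: (213, 83).
Z = 83 is bismuth.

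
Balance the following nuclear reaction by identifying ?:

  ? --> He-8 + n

Conserve mass number: A = 8 + 1, so A = 9.
Conserve atomic number: Z = 2 + 0, so Z = 2.
Z = 2 is helium, so the species is He-9.

He-9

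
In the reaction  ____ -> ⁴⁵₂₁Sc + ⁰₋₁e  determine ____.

Ca-45

Conserve mass number: A = 45 + 0, so A = 45.
Conserve atomic number: Z = 21 − 1, so Z = 20.
Z = 20 is calcium, so the species is ⁴⁵₂₀Ca.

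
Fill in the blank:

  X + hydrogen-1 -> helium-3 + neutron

Conserve mass number: A + 1 = 3 + 1, so A = 3.
Conserve atomic number: Z + 1 = 2 + 0, so Z = 1.
A = 3 and Z = 1 is hydrogen-3 — a triton.

triton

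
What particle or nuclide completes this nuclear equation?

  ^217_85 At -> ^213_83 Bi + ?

alpha particle

Conserve mass number: 217 = 213 + A, so A = 4.
Conserve atomic number: 85 = 83 + Z, so Z = 2.
A = 4 and Z = 2 is ^4_2 He — an alpha particle.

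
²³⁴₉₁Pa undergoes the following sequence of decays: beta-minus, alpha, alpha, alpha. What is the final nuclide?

Start: (A, Z) = (234, 91).
After β⁻: (234, 92).
After α: (230, 90).
After α: (226, 88).
After α: (222, 86).
Z = 86 is radon.

Rn-222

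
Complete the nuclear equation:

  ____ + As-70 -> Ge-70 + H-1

neutron

Conserve mass number: A + 70 = 70 + 1, so A = 1.
Conserve atomic number: Z + 33 = 32 + 1, so Z = 0.
A = 1 and Z = 0 is n — a neutron.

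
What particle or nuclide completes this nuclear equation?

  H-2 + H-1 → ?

He-3

Conserve mass number: 2 + 1 = A, so A = 3.
Conserve atomic number: 1 + 1 = Z, so Z = 2.
Z = 2 is helium, so the species is He-3.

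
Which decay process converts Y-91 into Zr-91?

ΔA = 91 − 91 = 0; ΔZ = 40 − 39 = +1.
A is unchanged and Z rises by 1 — a neutron has become a proton (β⁻ decay).

beta-minus decay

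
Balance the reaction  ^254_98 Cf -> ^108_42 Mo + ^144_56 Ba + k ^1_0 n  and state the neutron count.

Conserve mass number: 254 = 108 + 144 + k, so k = 254 − 252 = 2.
Check atomic number: 98 = 42 + 56 + 0 = 98. ✓

2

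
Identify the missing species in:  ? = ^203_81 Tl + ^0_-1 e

Hg-203

Conserve mass number: A = 203 + 0, so A = 203.
Conserve atomic number: Z = 81 − 1, so Z = 80.
Z = 80 is mercury, so the species is ^203_80 Hg.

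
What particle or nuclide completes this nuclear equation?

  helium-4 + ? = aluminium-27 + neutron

Conserve mass number: 4 + A = 27 + 1, so A = 24.
Conserve atomic number: 2 + Z = 13 + 0, so Z = 11.
Z = 11 is sodium, so the species is sodium-24.

Na-24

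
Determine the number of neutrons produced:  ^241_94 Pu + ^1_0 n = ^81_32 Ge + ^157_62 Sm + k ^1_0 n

4

Conserve mass number: 242 = 81 + 157 + k, so k = 242 − 238 = 4.
Check atomic number: 94 = 32 + 62 + 0 = 94. ✓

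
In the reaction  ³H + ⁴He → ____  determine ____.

Conserve mass number: 3 + 4 = A, so A = 7.
Conserve atomic number: 1 + 2 = Z, so Z = 3.
Z = 3 is lithium, so the species is ⁷Li.

Li-7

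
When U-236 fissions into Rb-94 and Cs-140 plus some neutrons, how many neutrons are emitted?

Conserve mass number: 236 = 94 + 140 + k, so k = 236 − 234 = 2.
Check atomic number: 92 = 37 + 55 + 0 = 92. ✓

2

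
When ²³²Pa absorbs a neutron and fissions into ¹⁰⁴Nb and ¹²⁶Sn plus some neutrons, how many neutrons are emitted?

3

Conserve mass number: 233 = 104 + 126 + k, so k = 233 − 230 = 3.
Check atomic number: 91 = 41 + 50 + 0 = 91. ✓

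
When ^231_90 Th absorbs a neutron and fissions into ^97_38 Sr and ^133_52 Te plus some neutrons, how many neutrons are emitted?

2

Conserve mass number: 232 = 97 + 133 + k, so k = 232 − 230 = 2.
Check atomic number: 90 = 38 + 52 + 0 = 90. ✓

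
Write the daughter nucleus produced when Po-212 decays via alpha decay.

Pb-208

Alpha decay: mass number changes by -4, atomic number by -2.
A: 212 − 4 = 208; Z: 84 − 2 = 82.
Z = 82 is lead, so the daughter is Pb-208.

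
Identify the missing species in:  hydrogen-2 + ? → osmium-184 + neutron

Conserve mass number: 2 + A = 184 + 1, so A = 183.
Conserve atomic number: 1 + Z = 76 + 0, so Z = 75.
Z = 75 is rhenium, so the species is rhenium-183.

Re-183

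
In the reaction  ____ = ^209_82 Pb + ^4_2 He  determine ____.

Conserve mass number: A = 209 + 4, so A = 213.
Conserve atomic number: Z = 82 + 2, so Z = 84.
Z = 84 is polonium, so the species is ^213_84 Po.

Po-213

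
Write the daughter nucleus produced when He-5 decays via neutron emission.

He-4

Neutron emission: mass number changes by -1, atomic number by +0.
A: 5 − 1 = 4; Z: 2 = 2.
Z = 2 is helium, so the daughter is He-4.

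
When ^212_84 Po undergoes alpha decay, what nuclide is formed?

Pb-208

Alpha decay: mass number changes by -4, atomic number by -2.
A: 212 − 4 = 208; Z: 84 − 2 = 82.
Z = 82 is lead, so the daughter is ^208_82 Pb.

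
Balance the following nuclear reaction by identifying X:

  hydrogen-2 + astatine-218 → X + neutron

Conserve mass number: 2 + 218 = A + 1, so A = 219.
Conserve atomic number: 1 + 85 = Z + 0, so Z = 86.
Z = 86 is radon, so the species is radon-219.

Rn-219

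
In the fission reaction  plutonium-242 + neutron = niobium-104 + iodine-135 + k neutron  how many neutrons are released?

Conserve mass number: 243 = 104 + 135 + k, so k = 243 − 239 = 4.
Check atomic number: 94 = 41 + 53 + 0 = 94. ✓

4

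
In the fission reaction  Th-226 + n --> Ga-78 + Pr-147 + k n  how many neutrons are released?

Conserve mass number: 227 = 78 + 147 + k, so k = 227 − 225 = 2.
Check atomic number: 90 = 31 + 59 + 0 = 90. ✓

2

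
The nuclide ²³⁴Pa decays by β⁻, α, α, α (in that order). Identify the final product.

Start: (A, Z) = (234, 91).
After β⁻: (234, 92).
After α: (230, 90).
After α: (226, 88).
After α: (222, 86).
Z = 86 is radon.

Rn-222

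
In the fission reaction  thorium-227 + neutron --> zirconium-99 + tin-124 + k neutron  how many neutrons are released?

5

Conserve mass number: 228 = 99 + 124 + k, so k = 228 − 223 = 5.
Check atomic number: 90 = 40 + 50 + 0 = 90. ✓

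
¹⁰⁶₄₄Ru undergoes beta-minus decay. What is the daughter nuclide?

Beta-minus decay: mass number changes by +0, atomic number by +1.
A: 106 = 106; Z: 44 + 1 = 45.
Z = 45 is rhodium, so the daughter is ¹⁰⁶₄₅Rh.

Rh-106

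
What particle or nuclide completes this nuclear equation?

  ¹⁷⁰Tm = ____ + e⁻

Conserve mass number: 170 = A + 0, so A = 170.
Conserve atomic number: 69 = Z − 1, so Z = 70.
Z = 70 is ytterbium, so the species is ¹⁷⁰Yb.

Yb-170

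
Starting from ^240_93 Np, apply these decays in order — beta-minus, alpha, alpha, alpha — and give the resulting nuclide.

Ra-228

Start: (A, Z) = (240, 93).
After β⁻: (240, 94).
After α: (236, 92).
After α: (232, 90).
After α: (228, 88).
Z = 88 is radium.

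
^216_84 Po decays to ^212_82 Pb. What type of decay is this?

ΔA = 212 − 216 = -4; ΔZ = 82 − 84 = -2.
A drops by 4 and Z drops by 2 — the signature of alpha emission.

alpha decay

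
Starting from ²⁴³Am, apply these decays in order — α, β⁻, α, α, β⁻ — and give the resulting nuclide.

Pa-231

Start: (A, Z) = (243, 95).
After α: (239, 93).
After β⁻: (239, 94).
After α: (235, 92).
After α: (231, 90).
After β⁻: (231, 91).
Z = 91 is protactinium.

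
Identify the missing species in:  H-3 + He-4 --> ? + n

Conserve mass number: 3 + 4 = A + 1, so A = 6.
Conserve atomic number: 1 + 2 = Z + 0, so Z = 3.
Z = 3 is lithium, so the species is Li-6.

Li-6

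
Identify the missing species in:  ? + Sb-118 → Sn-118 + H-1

Conserve mass number: A + 118 = 118 + 1, so A = 1.
Conserve atomic number: Z + 51 = 50 + 1, so Z = 0.
A = 1 and Z = 0 is n — a neutron.

neutron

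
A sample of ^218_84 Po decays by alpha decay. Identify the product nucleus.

Pb-214

Alpha decay: mass number changes by -4, atomic number by -2.
A: 218 − 4 = 214; Z: 84 − 2 = 82.
Z = 82 is lead, so the daughter is ^214_82 Pb.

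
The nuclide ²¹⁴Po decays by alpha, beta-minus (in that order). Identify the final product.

Start: (A, Z) = (214, 84).
After α: (210, 82).
After β⁻: (210, 83).
Z = 83 is bismuth.

Bi-210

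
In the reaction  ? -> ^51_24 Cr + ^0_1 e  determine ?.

Conserve mass number: A = 51 + 0, so A = 51.
Conserve atomic number: Z = 24 + 1, so Z = 25.
Z = 25 is manganese, so the species is ^51_25 Mn.

Mn-51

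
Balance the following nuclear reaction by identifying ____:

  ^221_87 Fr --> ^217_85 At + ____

Conserve mass number: 221 = 217 + A, so A = 4.
Conserve atomic number: 87 = 85 + Z, so Z = 2.
A = 4 and Z = 2 is ^4_2 He — an alpha particle.

alpha particle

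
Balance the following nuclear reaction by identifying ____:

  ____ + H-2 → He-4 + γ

deuteron

Conserve mass number: A + 2 = 4 + 0, so A = 2.
Conserve atomic number: Z + 1 = 2 + 0, so Z = 1.
A = 2 and Z = 1 is H-2 — a deuteron.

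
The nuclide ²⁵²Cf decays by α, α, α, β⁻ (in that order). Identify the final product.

Start: (A, Z) = (252, 98).
After α: (248, 96).
After α: (244, 94).
After α: (240, 92).
After β⁻: (240, 93).
Z = 93 is neptunium.

Np-240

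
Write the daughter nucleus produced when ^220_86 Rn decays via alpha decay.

Po-216

Alpha decay: mass number changes by -4, atomic number by -2.
A: 220 − 4 = 216; Z: 86 − 2 = 84.
Z = 84 is polonium, so the daughter is ^216_84 Po.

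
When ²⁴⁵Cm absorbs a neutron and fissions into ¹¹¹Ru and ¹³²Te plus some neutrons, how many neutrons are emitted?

3

Conserve mass number: 246 = 111 + 132 + k, so k = 246 − 243 = 3.
Check atomic number: 96 = 44 + 52 + 0 = 96. ✓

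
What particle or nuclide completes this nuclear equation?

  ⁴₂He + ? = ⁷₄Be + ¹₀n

alpha particle

Conserve mass number: 4 + A = 7 + 1, so A = 4.
Conserve atomic number: 2 + Z = 4 + 0, so Z = 2.
A = 4 and Z = 2 is ⁴₂He — an alpha particle.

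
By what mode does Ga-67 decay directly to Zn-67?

beta-plus decay or electron capture

ΔA = 67 − 67 = 0; ΔZ = 30 − 31 = -1.
A is unchanged and Z drops by 1 — a proton has become a neutron (β⁺ emission or electron capture).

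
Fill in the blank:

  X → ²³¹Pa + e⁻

Conserve mass number: A = 231 + 0, so A = 231.
Conserve atomic number: Z = 91 − 1, so Z = 90.
Z = 90 is thorium, so the species is ²³¹Th.

Th-231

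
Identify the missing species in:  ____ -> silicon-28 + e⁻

Conserve mass number: A = 28 + 0, so A = 28.
Conserve atomic number: Z = 14 − 1, so Z = 13.
Z = 13 is aluminium, so the species is aluminium-28.

Al-28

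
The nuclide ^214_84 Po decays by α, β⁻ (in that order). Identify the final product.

Start: (A, Z) = (214, 84).
After α: (210, 82).
After β⁻: (210, 83).
Z = 83 is bismuth.

Bi-210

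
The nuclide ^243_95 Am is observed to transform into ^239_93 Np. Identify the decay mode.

ΔA = 239 − 243 = -4; ΔZ = 93 − 95 = -2.
A drops by 4 and Z drops by 2 — the signature of alpha emission.

alpha decay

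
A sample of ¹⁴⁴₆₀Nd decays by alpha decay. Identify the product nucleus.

Alpha decay: mass number changes by -4, atomic number by -2.
A: 144 − 4 = 140; Z: 60 − 2 = 58.
Z = 58 is cerium, so the daughter is ¹⁴⁰₅₈Ce.

Ce-140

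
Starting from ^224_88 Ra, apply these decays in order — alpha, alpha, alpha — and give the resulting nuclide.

Pb-212

Start: (A, Z) = (224, 88).
After α: (220, 86).
After α: (216, 84).
After α: (212, 82).
Z = 82 is lead.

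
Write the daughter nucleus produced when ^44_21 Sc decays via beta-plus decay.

Beta-plus decay: mass number changes by +0, atomic number by -1.
A: 44 = 44; Z: 21 − 1 = 20.
Z = 20 is calcium, so the daughter is ^44_20 Ca.

Ca-44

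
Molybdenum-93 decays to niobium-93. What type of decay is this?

ΔA = 93 − 93 = 0; ΔZ = 41 − 42 = -1.
A is unchanged and Z drops by 1 — a proton has become a neutron (β⁺ emission or electron capture).

beta-plus decay or electron capture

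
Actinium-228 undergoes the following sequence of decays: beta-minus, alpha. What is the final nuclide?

Ra-224

Start: (A, Z) = (228, 89).
After β⁻: (228, 90).
After α: (224, 88).
Z = 88 is radium.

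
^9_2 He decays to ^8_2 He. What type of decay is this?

neutron emission

ΔA = 8 − 9 = -1; ΔZ = 2 − 2 = +0.
A drops by 1 with Z unchanged — a neutron was emitted.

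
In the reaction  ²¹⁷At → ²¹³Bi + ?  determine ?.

Conserve mass number: 217 = 213 + A, so A = 4.
Conserve atomic number: 85 = 83 + Z, so Z = 2.
A = 4 and Z = 2 is ⁴He — an alpha particle.

alpha particle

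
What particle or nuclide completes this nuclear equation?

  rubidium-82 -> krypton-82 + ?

Conserve mass number: 82 = 82 + A, so A = 0.
Conserve atomic number: 37 = 36 + Z, so Z = 1.
A = 0 and Z = 1 is e⁺ — a positron.

positron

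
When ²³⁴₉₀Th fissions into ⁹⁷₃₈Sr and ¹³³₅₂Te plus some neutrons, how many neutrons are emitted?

Conserve mass number: 234 = 97 + 133 + k, so k = 234 − 230 = 4.
Check atomic number: 90 = 38 + 52 + 0 = 90. ✓

4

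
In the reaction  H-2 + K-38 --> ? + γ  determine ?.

Ca-40

Conserve mass number: 2 + 38 = A + 0, so A = 40.
Conserve atomic number: 1 + 19 = Z + 0, so Z = 20.
Z = 20 is calcium, so the species is Ca-40.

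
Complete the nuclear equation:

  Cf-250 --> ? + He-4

Conserve mass number: 250 = A + 4, so A = 246.
Conserve atomic number: 98 = Z + 2, so Z = 96.
Z = 96 is curium, so the species is Cm-246.

Cm-246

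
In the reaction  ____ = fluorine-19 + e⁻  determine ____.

Conserve mass number: A = 19 + 0, so A = 19.
Conserve atomic number: Z = 9 − 1, so Z = 8.
Z = 8 is oxygen, so the species is oxygen-19.

O-19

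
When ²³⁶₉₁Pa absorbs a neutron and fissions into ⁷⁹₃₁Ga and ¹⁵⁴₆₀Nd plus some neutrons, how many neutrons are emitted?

Conserve mass number: 237 = 79 + 154 + k, so k = 237 − 233 = 4.
Check atomic number: 91 = 31 + 60 + 0 = 91. ✓

4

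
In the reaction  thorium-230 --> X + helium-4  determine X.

Ra-226

Conserve mass number: 230 = A + 4, so A = 226.
Conserve atomic number: 90 = Z + 2, so Z = 88.
Z = 88 is radium, so the species is radium-226.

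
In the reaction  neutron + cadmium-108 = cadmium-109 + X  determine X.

Conserve mass number: 1 + 108 = 109 + A, so A = 0.
Conserve atomic number: 0 + 48 = 48 + Z, so Z = 0.
A = 0 and Z = 0 is γ — a gamma ray.

gamma ray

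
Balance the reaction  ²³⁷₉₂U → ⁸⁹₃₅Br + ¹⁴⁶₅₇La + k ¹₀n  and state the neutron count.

Conserve mass number: 237 = 89 + 146 + k, so k = 237 − 235 = 2.
Check atomic number: 92 = 35 + 57 + 0 = 92. ✓

2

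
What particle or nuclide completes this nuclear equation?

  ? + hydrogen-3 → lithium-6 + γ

He-3

Conserve mass number: A + 3 = 6 + 0, so A = 3.
Conserve atomic number: Z + 1 = 3 + 0, so Z = 2.
Z = 2 is helium, so the species is helium-3.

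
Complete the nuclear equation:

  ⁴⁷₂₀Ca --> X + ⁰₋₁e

Conserve mass number: 47 = A + 0, so A = 47.
Conserve atomic number: 20 = Z − 1, so Z = 21.
Z = 21 is scandium, so the species is ⁴⁷₂₁Sc.

Sc-47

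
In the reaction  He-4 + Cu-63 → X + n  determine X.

Conserve mass number: 4 + 63 = A + 1, so A = 66.
Conserve atomic number: 2 + 29 = Z + 0, so Z = 31.
Z = 31 is gallium, so the species is Ga-66.

Ga-66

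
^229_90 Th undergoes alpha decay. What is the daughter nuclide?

Alpha decay: mass number changes by -4, atomic number by -2.
A: 229 − 4 = 225; Z: 90 − 2 = 88.
Z = 88 is radium, so the daughter is ^225_88 Ra.

Ra-225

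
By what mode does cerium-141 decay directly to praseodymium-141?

beta-minus decay

ΔA = 141 − 141 = 0; ΔZ = 59 − 58 = +1.
A is unchanged and Z rises by 1 — a neutron has become a proton (β⁻ decay).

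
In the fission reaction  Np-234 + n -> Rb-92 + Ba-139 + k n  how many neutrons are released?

Conserve mass number: 235 = 92 + 139 + k, so k = 235 − 231 = 4.
Check atomic number: 93 = 37 + 56 + 0 = 93. ✓

4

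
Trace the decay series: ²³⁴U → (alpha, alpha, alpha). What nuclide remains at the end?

Start: (A, Z) = (234, 92).
After α: (230, 90).
After α: (226, 88).
After α: (222, 86).
Z = 86 is radon.

Rn-222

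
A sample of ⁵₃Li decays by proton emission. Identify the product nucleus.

He-4

Proton emission: mass number changes by -1, atomic number by -1.
A: 5 − 1 = 4; Z: 3 − 1 = 2.
Z = 2 is helium, so the daughter is ⁴₂He.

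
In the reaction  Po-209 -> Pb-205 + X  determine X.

Conserve mass number: 209 = 205 + A, so A = 4.
Conserve atomic number: 84 = 82 + Z, so Z = 2.
A = 4 and Z = 2 is He-4 — an alpha particle.

alpha particle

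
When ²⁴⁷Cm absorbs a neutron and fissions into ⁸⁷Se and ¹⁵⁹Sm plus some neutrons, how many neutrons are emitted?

Conserve mass number: 248 = 87 + 159 + k, so k = 248 − 246 = 2.
Check atomic number: 96 = 34 + 62 + 0 = 96. ✓

2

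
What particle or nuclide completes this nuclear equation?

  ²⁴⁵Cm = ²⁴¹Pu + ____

alpha particle

Conserve mass number: 245 = 241 + A, so A = 4.
Conserve atomic number: 96 = 94 + Z, so Z = 2.
A = 4 and Z = 2 is ⁴He — an alpha particle.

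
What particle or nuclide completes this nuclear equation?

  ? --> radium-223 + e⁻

Fr-223

Conserve mass number: A = 223 + 0, so A = 223.
Conserve atomic number: Z = 88 − 1, so Z = 87.
Z = 87 is francium, so the species is francium-223.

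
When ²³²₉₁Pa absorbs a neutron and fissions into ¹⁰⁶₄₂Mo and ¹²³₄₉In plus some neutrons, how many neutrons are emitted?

4

Conserve mass number: 233 = 106 + 123 + k, so k = 233 − 229 = 4.
Check atomic number: 91 = 42 + 49 + 0 = 91. ✓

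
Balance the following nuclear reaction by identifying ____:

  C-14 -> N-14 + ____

beta-minus particle

Conserve mass number: 14 = 14 + A, so A = 0.
Conserve atomic number: 6 = 7 + Z, so Z = -1.
A = 0 and Z = -1 is e⁻ — a beta-minus particle.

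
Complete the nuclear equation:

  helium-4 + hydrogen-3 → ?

Li-7

Conserve mass number: 4 + 3 = A, so A = 7.
Conserve atomic number: 2 + 1 = Z, so Z = 3.
Z = 3 is lithium, so the species is lithium-7.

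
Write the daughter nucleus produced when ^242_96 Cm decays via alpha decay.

Alpha decay: mass number changes by -4, atomic number by -2.
A: 242 − 4 = 238; Z: 96 − 2 = 94.
Z = 94 is plutonium, so the daughter is ^238_94 Pu.

Pu-238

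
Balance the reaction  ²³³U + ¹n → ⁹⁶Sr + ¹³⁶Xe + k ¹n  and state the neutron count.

Conserve mass number: 234 = 96 + 136 + k, so k = 234 − 232 = 2.
Check atomic number: 92 = 38 + 54 + 0 = 92. ✓

2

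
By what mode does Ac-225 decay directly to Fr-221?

alpha decay

ΔA = 221 − 225 = -4; ΔZ = 87 − 89 = -2.
A drops by 4 and Z drops by 2 — the signature of alpha emission.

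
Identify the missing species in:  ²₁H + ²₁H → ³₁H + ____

proton

Conserve mass number: 2 + 2 = 3 + A, so A = 1.
Conserve atomic number: 1 + 1 = 1 + Z, so Z = 1.
A = 1 and Z = 1 is ¹₁H — a proton.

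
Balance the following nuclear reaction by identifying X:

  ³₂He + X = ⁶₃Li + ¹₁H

Conserve mass number: 3 + A = 6 + 1, so A = 4.
Conserve atomic number: 2 + Z = 3 + 1, so Z = 2.
A = 4 and Z = 2 is ⁴₂He — an alpha particle.

alpha particle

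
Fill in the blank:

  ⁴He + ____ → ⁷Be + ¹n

alpha particle

Conserve mass number: 4 + A = 7 + 1, so A = 4.
Conserve atomic number: 2 + Z = 4 + 0, so Z = 2.
A = 4 and Z = 2 is ⁴He — an alpha particle.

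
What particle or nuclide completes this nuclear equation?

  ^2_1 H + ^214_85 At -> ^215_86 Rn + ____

Conserve mass number: 2 + 214 = 215 + A, so A = 1.
Conserve atomic number: 1 + 85 = 86 + Z, so Z = 0.
A = 1 and Z = 0 is ^1_0 n — a neutron.

neutron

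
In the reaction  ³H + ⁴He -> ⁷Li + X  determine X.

Conserve mass number: 3 + 4 = 7 + A, so A = 0.
Conserve atomic number: 1 + 2 = 3 + Z, so Z = 0.
A = 0 and Z = 0 is γ — a gamma ray.

gamma ray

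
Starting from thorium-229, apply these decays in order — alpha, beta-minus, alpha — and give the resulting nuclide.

Fr-221

Start: (A, Z) = (229, 90).
After α: (225, 88).
After β⁻: (225, 89).
After α: (221, 87).
Z = 87 is francium.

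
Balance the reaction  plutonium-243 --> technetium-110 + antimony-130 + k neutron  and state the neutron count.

3

Conserve mass number: 243 = 110 + 130 + k, so k = 243 − 240 = 3.
Check atomic number: 94 = 43 + 51 + 0 = 94. ✓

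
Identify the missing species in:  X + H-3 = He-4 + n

deuteron

Conserve mass number: A + 3 = 4 + 1, so A = 2.
Conserve atomic number: Z + 1 = 2 + 0, so Z = 1.
A = 2 and Z = 1 is H-2 — a deuteron.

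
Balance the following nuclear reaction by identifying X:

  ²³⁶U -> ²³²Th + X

Conserve mass number: 236 = 232 + A, so A = 4.
Conserve atomic number: 92 = 90 + Z, so Z = 2.
A = 4 and Z = 2 is ⁴He — an alpha particle.

alpha particle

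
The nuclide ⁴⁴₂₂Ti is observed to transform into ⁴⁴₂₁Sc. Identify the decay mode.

beta-plus decay or electron capture

ΔA = 44 − 44 = 0; ΔZ = 21 − 22 = -1.
A is unchanged and Z drops by 1 — a proton has become a neutron (β⁺ emission or electron capture).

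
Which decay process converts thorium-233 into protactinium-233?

beta-minus decay

ΔA = 233 − 233 = 0; ΔZ = 91 − 90 = +1.
A is unchanged and Z rises by 1 — a neutron has become a proton (β⁻ decay).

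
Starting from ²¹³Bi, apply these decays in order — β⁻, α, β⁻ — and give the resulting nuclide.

Start: (A, Z) = (213, 83).
After β⁻: (213, 84).
After α: (209, 82).
After β⁻: (209, 83).
Z = 83 is bismuth.

Bi-209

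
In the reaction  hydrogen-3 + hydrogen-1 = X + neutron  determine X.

Conserve mass number: 3 + 1 = A + 1, so A = 3.
Conserve atomic number: 1 + 1 = Z + 0, so Z = 2.
Z = 2 is helium, so the species is helium-3.

He-3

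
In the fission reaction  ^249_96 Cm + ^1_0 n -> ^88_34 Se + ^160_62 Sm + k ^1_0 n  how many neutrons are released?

Conserve mass number: 250 = 88 + 160 + k, so k = 250 − 248 = 2.
Check atomic number: 96 = 34 + 62 + 0 = 96. ✓

2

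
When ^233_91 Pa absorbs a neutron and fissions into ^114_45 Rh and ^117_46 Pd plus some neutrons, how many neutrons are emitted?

Conserve mass number: 234 = 114 + 117 + k, so k = 234 − 231 = 3.
Check atomic number: 91 = 45 + 46 + 0 = 91. ✓

3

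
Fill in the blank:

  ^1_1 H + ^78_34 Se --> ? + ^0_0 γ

Br-79

Conserve mass number: 1 + 78 = A + 0, so A = 79.
Conserve atomic number: 1 + 34 = Z + 0, so Z = 35.
Z = 35 is bromine, so the species is ^79_35 Br.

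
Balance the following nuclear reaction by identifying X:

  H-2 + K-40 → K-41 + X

Conserve mass number: 2 + 40 = 41 + A, so A = 1.
Conserve atomic number: 1 + 19 = 19 + Z, so Z = 1.
A = 1 and Z = 1 is H-1 — a proton.

proton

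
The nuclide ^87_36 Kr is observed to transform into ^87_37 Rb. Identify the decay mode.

ΔA = 87 − 87 = 0; ΔZ = 37 − 36 = +1.
A is unchanged and Z rises by 1 — a neutron has become a proton (β⁻ decay).

beta-minus decay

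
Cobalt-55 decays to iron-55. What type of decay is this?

ΔA = 55 − 55 = 0; ΔZ = 26 − 27 = -1.
A is unchanged and Z drops by 1 — a proton has become a neutron (β⁺ emission or electron capture).

beta-plus decay or electron capture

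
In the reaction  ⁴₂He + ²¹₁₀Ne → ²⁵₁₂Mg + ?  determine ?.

gamma ray

Conserve mass number: 4 + 21 = 25 + A, so A = 0.
Conserve atomic number: 2 + 10 = 12 + Z, so Z = 0.
A = 0 and Z = 0 is ⁰₀γ — a gamma ray.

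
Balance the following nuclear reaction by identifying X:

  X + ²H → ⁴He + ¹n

Conserve mass number: A + 2 = 4 + 1, so A = 3.
Conserve atomic number: Z + 1 = 2 + 0, so Z = 1.
A = 3 and Z = 1 is ³H — a triton.

triton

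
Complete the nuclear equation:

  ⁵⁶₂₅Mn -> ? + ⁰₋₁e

Conserve mass number: 56 = A + 0, so A = 56.
Conserve atomic number: 25 = Z − 1, so Z = 26.
Z = 26 is iron, so the species is ⁵⁶₂₆Fe.

Fe-56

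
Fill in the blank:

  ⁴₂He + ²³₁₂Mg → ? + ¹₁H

Conserve mass number: 4 + 23 = A + 1, so A = 26.
Conserve atomic number: 2 + 12 = Z + 1, so Z = 13.
Z = 13 is aluminium, so the species is ²⁶₁₃Al.

Al-26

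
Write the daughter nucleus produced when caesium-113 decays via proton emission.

Proton emission: mass number changes by -1, atomic number by -1.
A: 113 − 1 = 112; Z: 55 − 1 = 54.
Z = 54 is xenon, so the daughter is xenon-112.

Xe-112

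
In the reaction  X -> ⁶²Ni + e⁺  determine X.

Conserve mass number: A = 62 + 0, so A = 62.
Conserve atomic number: Z = 28 + 1, so Z = 29.
Z = 29 is copper, so the species is ⁶²Cu.

Cu-62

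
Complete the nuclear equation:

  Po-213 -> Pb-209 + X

alpha particle

Conserve mass number: 213 = 209 + A, so A = 4.
Conserve atomic number: 84 = 82 + Z, so Z = 2.
A = 4 and Z = 2 is He-4 — an alpha particle.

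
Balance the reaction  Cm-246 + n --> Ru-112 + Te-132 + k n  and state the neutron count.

3

Conserve mass number: 247 = 112 + 132 + k, so k = 247 − 244 = 3.
Check atomic number: 96 = 44 + 52 + 0 = 96. ✓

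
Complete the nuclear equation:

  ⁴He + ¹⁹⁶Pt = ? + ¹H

Conserve mass number: 4 + 196 = A + 1, so A = 199.
Conserve atomic number: 2 + 78 = Z + 1, so Z = 79.
Z = 79 is gold, so the species is ¹⁹⁹Au.

Au-199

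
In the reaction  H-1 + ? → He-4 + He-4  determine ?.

Conserve mass number: 1 + A = 4 + 4, so A = 7.
Conserve atomic number: 1 + Z = 2 + 2, so Z = 3.
Z = 3 is lithium, so the species is Li-7.

Li-7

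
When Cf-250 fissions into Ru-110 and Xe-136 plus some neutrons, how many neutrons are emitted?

4

Conserve mass number: 250 = 110 + 136 + k, so k = 250 − 246 = 4.
Check atomic number: 98 = 44 + 54 + 0 = 98. ✓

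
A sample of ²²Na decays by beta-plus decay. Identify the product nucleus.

Beta-plus decay: mass number changes by +0, atomic number by -1.
A: 22 = 22; Z: 11 − 1 = 10.
Z = 10 is neon, so the daughter is ²²Ne.

Ne-22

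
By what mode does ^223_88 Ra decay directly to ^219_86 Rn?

alpha decay

ΔA = 219 − 223 = -4; ΔZ = 86 − 88 = -2.
A drops by 4 and Z drops by 2 — the signature of alpha emission.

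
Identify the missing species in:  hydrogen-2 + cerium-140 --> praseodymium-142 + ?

gamma ray

Conserve mass number: 2 + 140 = 142 + A, so A = 0.
Conserve atomic number: 1 + 58 = 59 + Z, so Z = 0.
A = 0 and Z = 0 is γ — a gamma ray.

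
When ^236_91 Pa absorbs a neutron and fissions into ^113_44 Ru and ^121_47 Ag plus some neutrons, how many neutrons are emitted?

Conserve mass number: 237 = 113 + 121 + k, so k = 237 − 234 = 3.
Check atomic number: 91 = 44 + 47 + 0 = 91. ✓

3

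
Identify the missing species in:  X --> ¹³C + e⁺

N-13

Conserve mass number: A = 13 + 0, so A = 13.
Conserve atomic number: Z = 6 + 1, so Z = 7.
Z = 7 is nitrogen, so the species is ¹³N.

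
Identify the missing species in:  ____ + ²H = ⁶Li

Conserve mass number: A + 2 = 6, so A = 4.
Conserve atomic number: Z + 1 = 3, so Z = 2.
A = 4 and Z = 2 is ⁴He — an alpha particle.

alpha particle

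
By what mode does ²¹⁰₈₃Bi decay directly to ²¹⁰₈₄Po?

beta-minus decay

ΔA = 210 − 210 = 0; ΔZ = 84 − 83 = +1.
A is unchanged and Z rises by 1 — a neutron has become a proton (β⁻ decay).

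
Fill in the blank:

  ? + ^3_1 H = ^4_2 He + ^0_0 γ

Conserve mass number: A + 3 = 4 + 0, so A = 1.
Conserve atomic number: Z + 1 = 2 + 0, so Z = 1.
A = 1 and Z = 1 is ^1_1 H — a proton.

proton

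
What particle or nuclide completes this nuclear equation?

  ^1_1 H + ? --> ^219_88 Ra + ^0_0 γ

Fr-218

Conserve mass number: 1 + A = 219 + 0, so A = 218.
Conserve atomic number: 1 + Z = 88 + 0, so Z = 87.
Z = 87 is francium, so the species is ^218_87 Fr.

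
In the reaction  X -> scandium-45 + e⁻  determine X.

Ca-45

Conserve mass number: A = 45 + 0, so A = 45.
Conserve atomic number: Z = 21 − 1, so Z = 20.
Z = 20 is calcium, so the species is calcium-45.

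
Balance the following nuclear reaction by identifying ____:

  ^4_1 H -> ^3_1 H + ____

neutron

Conserve mass number: 4 = 3 + A, so A = 1.
Conserve atomic number: 1 = 1 + Z, so Z = 0.
A = 1 and Z = 0 is ^1_0 n — a neutron.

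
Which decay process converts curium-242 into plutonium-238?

ΔA = 238 − 242 = -4; ΔZ = 94 − 96 = -2.
A drops by 4 and Z drops by 2 — the signature of alpha emission.

alpha decay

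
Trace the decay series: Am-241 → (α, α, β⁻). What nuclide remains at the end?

U-233

Start: (A, Z) = (241, 95).
After α: (237, 93).
After α: (233, 91).
After β⁻: (233, 92).
Z = 92 is uranium.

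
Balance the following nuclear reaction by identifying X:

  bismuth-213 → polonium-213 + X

Conserve mass number: 213 = 213 + A, so A = 0.
Conserve atomic number: 83 = 84 + Z, so Z = -1.
A = 0 and Z = -1 is e⁻ — a beta-minus particle.

beta-minus particle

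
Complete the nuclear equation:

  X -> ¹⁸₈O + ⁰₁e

F-18

Conserve mass number: A = 18 + 0, so A = 18.
Conserve atomic number: Z = 8 + 1, so Z = 9.
Z = 9 is fluorine, so the species is ¹⁸₉F.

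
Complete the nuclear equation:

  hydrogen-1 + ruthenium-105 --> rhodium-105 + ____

neutron

Conserve mass number: 1 + 105 = 105 + A, so A = 1.
Conserve atomic number: 1 + 44 = 45 + Z, so Z = 0.
A = 1 and Z = 0 is neutron — a neutron.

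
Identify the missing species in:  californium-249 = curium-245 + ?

Conserve mass number: 249 = 245 + A, so A = 4.
Conserve atomic number: 98 = 96 + Z, so Z = 2.
A = 4 and Z = 2 is helium-4 — an alpha particle.

alpha particle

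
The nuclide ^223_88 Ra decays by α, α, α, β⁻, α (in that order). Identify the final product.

Tl-207

Start: (A, Z) = (223, 88).
After α: (219, 86).
After α: (215, 84).
After α: (211, 82).
After β⁻: (211, 83).
After α: (207, 81).
Z = 81 is thallium.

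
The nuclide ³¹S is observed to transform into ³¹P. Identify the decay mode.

ΔA = 31 − 31 = 0; ΔZ = 15 − 16 = -1.
A is unchanged and Z drops by 1 — a proton has become a neutron (β⁺ emission or electron capture).

beta-plus decay or electron capture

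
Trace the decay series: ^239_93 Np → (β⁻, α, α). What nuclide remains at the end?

Start: (A, Z) = (239, 93).
After β⁻: (239, 94).
After α: (235, 92).
After α: (231, 90).
Z = 90 is thorium.

Th-231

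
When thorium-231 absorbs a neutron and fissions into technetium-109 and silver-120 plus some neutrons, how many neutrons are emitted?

Conserve mass number: 232 = 109 + 120 + k, so k = 232 − 229 = 3.
Check atomic number: 90 = 43 + 47 + 0 = 90. ✓

3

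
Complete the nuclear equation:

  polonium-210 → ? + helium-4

Pb-206

Conserve mass number: 210 = A + 4, so A = 206.
Conserve atomic number: 84 = Z + 2, so Z = 82.
Z = 82 is lead, so the species is lead-206.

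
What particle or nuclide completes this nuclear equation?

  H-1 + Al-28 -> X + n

Si-28

Conserve mass number: 1 + 28 = A + 1, so A = 28.
Conserve atomic number: 1 + 13 = Z + 0, so Z = 14.
Z = 14 is silicon, so the species is Si-28.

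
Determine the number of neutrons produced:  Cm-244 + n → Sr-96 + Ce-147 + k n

2

Conserve mass number: 245 = 96 + 147 + k, so k = 245 − 243 = 2.
Check atomic number: 96 = 38 + 58 + 0 = 96. ✓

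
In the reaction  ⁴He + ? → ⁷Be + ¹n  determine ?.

Conserve mass number: 4 + A = 7 + 1, so A = 4.
Conserve atomic number: 2 + Z = 4 + 0, so Z = 2.
A = 4 and Z = 2 is ⁴He — an alpha particle.

alpha particle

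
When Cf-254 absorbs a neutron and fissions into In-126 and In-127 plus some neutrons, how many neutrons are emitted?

Conserve mass number: 255 = 126 + 127 + k, so k = 255 − 253 = 2.
Check atomic number: 98 = 49 + 49 + 0 = 98. ✓

2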